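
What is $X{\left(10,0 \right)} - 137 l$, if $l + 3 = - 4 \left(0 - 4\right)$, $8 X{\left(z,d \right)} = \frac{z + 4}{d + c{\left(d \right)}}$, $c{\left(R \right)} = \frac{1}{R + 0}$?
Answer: $-1781$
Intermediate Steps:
$c{\left(R \right)} = \frac{1}{R}$
$X{\left(z,d \right)} = \frac{4 + z}{8 \left(d + \frac{1}{d}\right)}$ ($X{\left(z,d \right)} = \frac{\left(z + 4\right) \frac{1}{d + \frac{1}{d}}}{8} = \frac{\left(4 + z\right) \frac{1}{d + \frac{1}{d}}}{8} = \frac{\frac{1}{d + \frac{1}{d}} \left(4 + z\right)}{8} = \frac{4 + z}{8 \left(d + \frac{1}{d}\right)}$)
$l = 13$ ($l = -3 - 4 \left(0 - 4\right) = -3 - -16 = -3 + 16 = 13$)
$X{\left(10,0 \right)} - 137 l = \frac{1}{8} \cdot 0 \frac{1}{1 + 0^{2}} \left(4 + 10\right) - 1781 = \frac{1}{8} \cdot 0 \frac{1}{1 + 0} \cdot 14 - 1781 = \frac{1}{8} \cdot 0 \cdot 1^{-1} \cdot 14 - 1781 = \frac{1}{8} \cdot 0 \cdot 1 \cdot 14 - 1781 = 0 - 1781 = -1781$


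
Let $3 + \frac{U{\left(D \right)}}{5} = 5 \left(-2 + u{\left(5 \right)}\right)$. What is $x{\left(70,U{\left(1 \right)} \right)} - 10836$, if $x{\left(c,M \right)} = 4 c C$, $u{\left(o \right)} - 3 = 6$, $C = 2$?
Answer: $-10276$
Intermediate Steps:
$u{\left(o \right)} = 9$ ($u{\left(o \right)} = 3 + 6 = 9$)
$U{\left(D \right)} = 160$ ($U{\left(D \right)} = -15 + 5 \cdot 5 \left(-2 + 9\right) = -15 + 5 \cdot 5 \cdot 7 = -15 + 5 \cdot 35 = -15 + 175 = 160$)
$x{\left(c,M \right)} = 8 c$ ($x{\left(c,M \right)} = 4 c 2 = 8 c$)
$x{\left(70,U{\left(1 \right)} \right)} - 10836 = 8 \cdot 70 - 10836 = 560 - 10836 = -10276$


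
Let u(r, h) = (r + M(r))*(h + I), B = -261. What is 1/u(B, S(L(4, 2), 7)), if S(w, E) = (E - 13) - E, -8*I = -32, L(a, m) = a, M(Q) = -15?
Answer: 1/2484 ≈ 0.00040258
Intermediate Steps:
I = 4 (I = -⅛*(-32) = 4)
S(w, E) = -13 (S(w, E) = (-13 + E) - E = -13)
u(r, h) = (-15 + r)*(4 + h) (u(r, h) = (r - 15)*(h + 4) = (-15 + r)*(4 + h))
1/u(B, S(L(4, 2), 7)) = 1/(-60 - 15*(-13) + 4*(-261) - 13*(-261)) = 1/(-60 + 195 - 1044 + 3393) = 1/2484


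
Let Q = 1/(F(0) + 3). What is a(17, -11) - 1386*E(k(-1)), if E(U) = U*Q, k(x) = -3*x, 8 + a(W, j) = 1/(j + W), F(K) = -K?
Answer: -8363/6 ≈ -1393.8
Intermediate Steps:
a(W, j) = -8 + 1/(W + j) (a(W, j) = -8 + 1/(j + W) = -8 + 1/(W + j))
Q = 1/3 (Q = 1/(-1*0 + 3) = 1/(0 + 3) = 1/3 ≈ 0.33333)
E(U) = U/3 (E(U) = U*(1/3) = U/3)
a(17, -11) - 1386*E(k(-1)) = (1 - 8*17 - 8*(-11))/(17 - 11) - 462*(-3*(-1)) = (1 - 136 + 88)/6 - 462*3 = (1/6)*(-47) - 1386*1 = -47/6 - 1386 = -8363/6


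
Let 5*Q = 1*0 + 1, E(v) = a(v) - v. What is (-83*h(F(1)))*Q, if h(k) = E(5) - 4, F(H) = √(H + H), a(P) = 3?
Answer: 498/5 ≈ 99.600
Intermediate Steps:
F(H) = √2*√H (F(H) = √(2*H) = √2*√H)
E(v) = 3 - v
h(k) = -6 (h(k) = (3 - 1*5) - 4 = (3 - 5) - 4 = -2 - 4 = -6)
Q = ⅕ (Q = (1*0 + 1)/5 = (0 + 1)/5 = (⅕)*1 = ⅕ ≈ 0.20000)
(-83*h(F(1)))*Q = -83*(-6)*(⅕) = 498*(⅕) = 498/5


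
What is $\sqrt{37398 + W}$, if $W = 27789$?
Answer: $3 \sqrt{7243} \approx 255.32$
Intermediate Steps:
$\sqrt{37398 + W} = \sqrt{37398 + 27789} = \sqrt{65187} = 3 \sqrt{7243}$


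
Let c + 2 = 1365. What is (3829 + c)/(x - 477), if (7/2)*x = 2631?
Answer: 36344/1923 ≈ 18.900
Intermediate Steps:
x = 5262/7 (x = (2/7)*2631 = 5262/7 ≈ 751.71)
c = 1363 (c = -2 + 1365 = 1363)
(3829 + c)/(x - 477) = (3829 + 1363)/(5262/7 - 477) = 5192/(1923/7) = 5192*(7/1923) = 36344/1923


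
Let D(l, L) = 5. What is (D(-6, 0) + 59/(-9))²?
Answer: 196/81 ≈ 2.4198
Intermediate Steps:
(D(-6, 0) + 59/(-9))² = (5 + 59/(-9))² = (5 + 59*(-⅑))² = (5 - 59/9)² = (-14/9)² = 196/81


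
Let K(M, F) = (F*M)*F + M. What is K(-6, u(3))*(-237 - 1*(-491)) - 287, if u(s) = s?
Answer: -15527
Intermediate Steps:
K(M, F) = M + M*F**2 (K(M, F) = M*F**2 + M = M + M*F**2)
K(-6, u(3))*(-237 - 1*(-491)) - 287 = (-6*(1 + 3**2))*(-237 - 1*(-491)) - 287 = (-6*(1 + 9))*(-237 + 491) - 287 = -6*10*254 - 287 = -60*254 - 287 = -15240 - 287 = -15527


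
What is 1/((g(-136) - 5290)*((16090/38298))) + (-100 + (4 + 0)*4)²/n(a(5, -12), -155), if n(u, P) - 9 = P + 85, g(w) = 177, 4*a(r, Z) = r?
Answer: -290243271849/2509179185 ≈ -115.67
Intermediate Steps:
a(r, Z) = r/4
n(u, P) = 94 + P (n(u, P) = 9 + (P + 85) = 9 + (85 + P) = 94 + P)
1/((g(-136) - 5290)*((16090/38298))) + (-100 + (4 + 0)*4)²/n(a(5, -12), -155) = 1/((177 - 5290)*((16090/38298))) + (-100 + (4 + 0)*4)²/(94 - 155) = 1/((-5113)*((16090*(1/38298)))) + (-100 + 4*4)²/(-61) = -1/(5113*8045/19149) + (-100 + 16)²*(-1/61) = -1/5113*19149/8045 + (-84)²*(-1/61) = -19149/41134085 + 7056*(-1/61) = -19149/41134085 - 7056/61 = -290243271849/2509179185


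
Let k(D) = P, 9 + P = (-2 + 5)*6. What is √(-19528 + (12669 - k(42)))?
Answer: 2*I*√1717 ≈ 82.873*I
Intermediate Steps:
P = 9 (P = -9 + (-2 + 5)*6 = -9 + 3*6 = -9 + 18 = 9)
k(D) = 9
√(-19528 + (12669 - k(42))) = √(-19528 + (12669 - 1*9)) = √(-19528 + (12669 - 9)) = √(-19528 + 12660) = √(-6868) = 2*I*√1717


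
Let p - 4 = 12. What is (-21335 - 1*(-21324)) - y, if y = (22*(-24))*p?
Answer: 8437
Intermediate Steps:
p = 16 (p = 4 + 12 = 16)
y = -8448 (y = (22*(-24))*16 = -528*16 = -8448)
(-21335 - 1*(-21324)) - y = (-21335 - 1*(-21324)) - 1*(-8448) = (-21335 + 21324) + 8448 = -11 + 8448 = 8437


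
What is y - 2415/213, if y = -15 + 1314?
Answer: 91424/71 ≈ 1287.7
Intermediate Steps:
y = 1299
y - 2415/213 = 1299 - 2415/213 = 1299 - 2415*1/213 = 1299 - 805/71 = 91424/71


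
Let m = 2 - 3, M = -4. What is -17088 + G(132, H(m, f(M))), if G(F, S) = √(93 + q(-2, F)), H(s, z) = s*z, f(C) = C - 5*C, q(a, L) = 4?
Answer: -17088 + √97 ≈ -17078.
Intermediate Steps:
m = -1
f(C) = -4*C
G(F, S) = √97 (G(F, S) = √(93 + 4) = √97)
-17088 + G(132, H(m, f(M))) = -17088 + √97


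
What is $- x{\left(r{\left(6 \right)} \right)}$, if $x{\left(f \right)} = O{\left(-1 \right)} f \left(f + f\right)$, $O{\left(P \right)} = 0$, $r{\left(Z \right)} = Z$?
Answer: $0$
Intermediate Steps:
$x{\left(f \right)} = 0$ ($x{\left(f \right)} = 0 f \left(f + f\right) = 0 \cdot 2 f = 0$)
$- x{\left(r{\left(6 \right)} \right)} = \left(-1\right) 0 = 0$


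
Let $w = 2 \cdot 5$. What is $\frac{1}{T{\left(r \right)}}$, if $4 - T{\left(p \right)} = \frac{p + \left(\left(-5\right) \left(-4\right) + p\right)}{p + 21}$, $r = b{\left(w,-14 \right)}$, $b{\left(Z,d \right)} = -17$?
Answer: $\frac{2}{15} \approx 0.13333$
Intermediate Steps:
$w = 10$
$r = -17$
$T{\left(p \right)} = 4 - \frac{20 + 2 p}{21 + p}$ ($T{\left(p \right)} = 4 - \frac{p + \left(\left(-5\right) \left(-4\right) + p\right)}{p + 21} = 4 - \frac{p + \left(20 + p\right)}{21 + p} = 4 - \frac{20 + 2 p}{21 + p}$)
$\frac{1}{T{\left(r \right)}} = \frac{1}{2 \frac{1}{21 - 17} \left(32 - 17\right)} = \frac{1}{2 \cdot \frac{1}{4} \cdot 15} = \frac{1}{\frac{15}{2}} = \frac{2}{15}$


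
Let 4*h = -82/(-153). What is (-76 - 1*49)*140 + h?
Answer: -5354959/306 ≈ -17500.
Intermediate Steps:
h = 41/306 (h = (-82/(-153))/4 = (-82*(-1/153))/4 = (¼)*(82/153) = 41/306 ≈ 0.13399)
(-76 - 1*49)*140 + h = (-76 - 1*49)*140 + 41/306 = (-76 - 49)*140 + 41/306 = -125*140 + 41/306 = -17500 + 41/306 = -5354959/306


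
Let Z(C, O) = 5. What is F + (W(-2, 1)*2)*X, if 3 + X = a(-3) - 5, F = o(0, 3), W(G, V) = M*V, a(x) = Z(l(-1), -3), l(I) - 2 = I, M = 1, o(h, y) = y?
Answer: -3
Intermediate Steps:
l(I) = 2 + I
a(x) = 5
W(G, V) = V (W(G, V) = 1*V = V)
F = 3
X = -3 (X = -3 + (5 - 5) = -3 + 0 = -3)
F + (W(-2, 1)*2)*X = 3 + (1*2)*(-3) = 3 + 2*(-3) = 3 - 6 = -3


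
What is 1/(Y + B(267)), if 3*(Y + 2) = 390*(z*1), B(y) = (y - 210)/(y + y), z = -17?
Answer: -178/393717 ≈ -0.00045210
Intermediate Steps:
B(y) = (-210 + y)/(2*y) (B(y) = (-210 + y)/((2*y)) = (-210 + y)*(1/(2*y)) = (-210 + y)/(2*y))
Y = -2212 (Y = -2 + (390*(-17*1))/3 = -2 + (390*(-17))/3 = -2 + (⅓)*(-6630) = -2 - 2210 = -2212)
1/(Y + B(267)) = 1/(-2212 + (½)*(-210 + 267)/267) = 1/(-2212 + (½)*(1/267)*57) = 1/(-2212 + 19/178) = 1/(-393717/178) = -178/393717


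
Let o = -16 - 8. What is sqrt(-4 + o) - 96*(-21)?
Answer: 2016 + 2*I*sqrt(7) ≈ 2016.0 + 5.2915*I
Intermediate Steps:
o = -24
sqrt(-4 + o) - 96*(-21) = sqrt(-4 - 24) - 96*(-21) = sqrt(-28) + 2016 = 2*I*sqrt(7) + 2016 = 2016 + 2*I*sqrt(7)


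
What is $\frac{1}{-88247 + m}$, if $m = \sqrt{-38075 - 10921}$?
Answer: $- \frac{88247}{7787582005} - \frac{6 i \sqrt{1361}}{7787582005} \approx -1.1332 \cdot 10^{-5} - 2.8423 \cdot 10^{-8} i$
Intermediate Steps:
$m = 6 i \sqrt{1361}$ ($m = \sqrt{-48996} = 6 i \sqrt{1361} \approx 221.35 i$)
$\frac{1}{-88247 + m} = \frac{1}{-88247 + 6 i \sqrt{1361}}$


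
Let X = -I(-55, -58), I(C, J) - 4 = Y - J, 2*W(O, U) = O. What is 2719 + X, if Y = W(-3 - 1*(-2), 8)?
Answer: 5315/2 ≈ 2657.5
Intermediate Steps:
W(O, U) = O/2
Y = -½ (Y = (-3 - 1*(-2))/2 = (-3 + 2)/2 = (½)*(-1) = -½ ≈ -0.50000)
I(C, J) = 7/2 - J (I(C, J) = 4 + (-½ - J) = 7/2 - J)
X = -123/2 (X = -(7/2 - 1*(-58)) = -(7/2 + 58) = -1*123/2 = -123/2 ≈ -61.500)
2719 + X = 2719 - 123/2 = 5315/2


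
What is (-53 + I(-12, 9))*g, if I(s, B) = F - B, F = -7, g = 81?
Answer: -5589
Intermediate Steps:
I(s, B) = -7 - B
(-53 + I(-12, 9))*g = (-53 + (-7 - 1*9))*81 = (-53 + (-7 - 9))*81 = (-53 - 16)*81 = -69*81 = -5589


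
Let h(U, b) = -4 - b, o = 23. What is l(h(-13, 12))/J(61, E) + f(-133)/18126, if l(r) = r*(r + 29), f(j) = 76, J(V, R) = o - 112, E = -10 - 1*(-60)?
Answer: 99394/42453 ≈ 2.3413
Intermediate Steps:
E = 50 (E = -10 + 60 = 50)
J(V, R) = -89 (J(V, R) = 23 - 112 = -89)
l(r) = r*(29 + r)
l(h(-13, 12))/J(61, E) + f(-133)/18126 = ((-4 - 1*12)*(29 + (-4 - 1*12)))/(-89) + 76/18126 = ((-4 - 12)*(29 + (-4 - 12)))*(-1/89) + 76*(1/18126) = -16*(29 - 16)*(-1/89) + 2/477 = -16*13*(-1/89) + 2/477 = -208*(-1/89) + 2/477 = 208/89 + 2/477 = 99394/42453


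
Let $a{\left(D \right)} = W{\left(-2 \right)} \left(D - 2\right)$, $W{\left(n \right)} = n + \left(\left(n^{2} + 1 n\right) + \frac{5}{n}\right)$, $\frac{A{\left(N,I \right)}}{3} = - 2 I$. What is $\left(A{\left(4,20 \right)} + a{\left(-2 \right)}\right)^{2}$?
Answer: $12100$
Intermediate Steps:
$A{\left(N,I \right)} = - 6 I$ ($A{\left(N,I \right)} = 3 \left(- 2 I\right) = - 6 I$)
$W{\left(n \right)} = n^{2} + 2 n + \frac{5}{n}$ ($W{\left(n \right)} = n + \left(\left(n^{2} + n\right) + \frac{5}{n}\right) = n + \left(\left(n + n^{2}\right) + \frac{5}{n}\right) = n + \left(n + n^{2} + \frac{5}{n}\right) = n^{2} + 2 n + \frac{5}{n}$)
$a{\left(D \right)} = 5 - \frac{5 D}{2}$ ($a{\left(D \right)} = \frac{5 + \left(-2\right)^{2} \left(2 - 2\right)}{-2} \left(D - 2\right) = - \frac{5 + 4 \cdot 0}{2} \left(-2 + D\right) = - \frac{5 + 0}{2} \left(-2 + D\right) = \left(- \frac{1}{2}\right) 5 \left(-2 + D\right) = - \frac{5 \left(-2 + D\right)}{2} = 5 - \frac{5 D}{2}$)
$\left(A{\left(4,20 \right)} + a{\left(-2 \right)}\right)^{2} = \left(\left(-6\right) 20 + \left(5 - -5\right)\right)^{2} = \left(-120 + \left(5 + 5\right)\right)^{2} = \left(-120 + 10\right)^{2} = \left(-110\right)^{2} = 12100$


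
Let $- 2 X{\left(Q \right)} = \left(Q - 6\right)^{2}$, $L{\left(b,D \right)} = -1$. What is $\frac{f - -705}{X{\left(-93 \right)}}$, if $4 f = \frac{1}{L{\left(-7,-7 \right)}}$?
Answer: $- \frac{2819}{19602} \approx -0.14381$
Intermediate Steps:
$f = - \frac{1}{4}$ ($f = \frac{1}{4 \left(-1\right)} = \frac{1}{4} \left(-1\right) = - \frac{1}{4} \approx -0.25$)
$X{\left(Q \right)} = - \frac{\left(-6 + Q\right)^{2}}{2}$ ($X{\left(Q \right)} = - \frac{\left(Q - 6\right)^{2}}{2} = - \frac{\left(-6 + Q\right)^{2}}{2}$)
$\frac{f - -705}{X{\left(-93 \right)}} = \frac{- \frac{1}{4} - -705}{\left(- \frac{1}{2}\right) \left(-6 - 93\right)^{2}} = \frac{- \frac{1}{4} + 705}{\left(- \frac{1}{2}\right) \left(-99\right)^{2}} = \frac{2819}{4 \left(\left(- \frac{1}{2}\right) 9801\right)} = \frac{2819}{4 \left(- \frac{9801}{2}\right)} = \frac{2819}{4} \left(- \frac{2}{9801}\right) = - \frac{2819}{19602}$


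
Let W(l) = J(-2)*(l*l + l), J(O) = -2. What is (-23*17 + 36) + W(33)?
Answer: -2599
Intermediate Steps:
W(l) = -2*l - 2*l² (W(l) = -2*(l*l + l) = -2*(l² + l) = -2*(l + l²) = -2*l - 2*l²)
(-23*17 + 36) + W(33) = (-23*17 + 36) - 2*33*(1 + 33) = (-391 + 36) - 2*33*34 = -355 - 2244 = -2599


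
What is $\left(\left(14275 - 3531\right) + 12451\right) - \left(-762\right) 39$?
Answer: $52913$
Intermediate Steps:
$\left(\left(14275 - 3531\right) + 12451\right) - \left(-762\right) 39 = \left(10744 + 12451\right) - -29718 = 23195 + 29718 = 52913$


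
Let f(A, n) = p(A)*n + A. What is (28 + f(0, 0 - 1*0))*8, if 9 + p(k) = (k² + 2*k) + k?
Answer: 224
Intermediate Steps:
p(k) = -9 + k² + 3*k (p(k) = -9 + ((k² + 2*k) + k) = -9 + (k² + 3*k) = -9 + k² + 3*k)
f(A, n) = A + n*(-9 + A² + 3*A) (f(A, n) = (-9 + A² + 3*A)*n + A = n*(-9 + A² + 3*A) + A = A + n*(-9 + A² + 3*A))
(28 + f(0, 0 - 1*0))*8 = (28 + (0 + (0 - 1*0)*(-9 + 0² + 3*0)))*8 = (28 + (0 + (0 + 0)*(-9 + 0 + 0)))*8 = (28 + (0 + 0*(-9)))*8 = (28 + (0 + 0))*8 = (28 + 0)*8 = 28*8 = 224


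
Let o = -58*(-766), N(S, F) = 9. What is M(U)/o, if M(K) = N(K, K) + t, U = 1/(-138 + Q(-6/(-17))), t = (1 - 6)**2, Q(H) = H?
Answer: 17/22214 ≈ 0.00076528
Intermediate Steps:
t = 25 (t = (-5)**2 = 25)
o = 44428
U = -17/2340 (U = 1/(-138 - 6/(-17)) = 1/(-138 - 6*(-1/17)) = 1/(-138 + 6/17) = 1/(-2340/17) = -17/2340 ≈ -0.0072650)
M(K) = 34 (M(K) = 9 + 25 = 34)
M(U)/o = 34/44428 = 34*(1/44428) = 17/22214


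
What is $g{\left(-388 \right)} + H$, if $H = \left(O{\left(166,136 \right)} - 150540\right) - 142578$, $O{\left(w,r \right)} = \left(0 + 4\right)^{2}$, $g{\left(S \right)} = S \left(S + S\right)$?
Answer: $7986$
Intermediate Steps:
$g{\left(S \right)} = 2 S^{2}$ ($g{\left(S \right)} = S 2 S = 2 S^{2}$)
$O{\left(w,r \right)} = 16$ ($O{\left(w,r \right)} = 4^{2} = 16$)
$H = -293102$ ($H = \left(16 - 150540\right) - 142578 = -150524 - 142578 = -293102$)
$g{\left(-388 \right)} + H = 2 \left(-388\right)^{2} - 293102 = 2 \cdot 150544 - 293102 = 301088 - 293102 = 7986$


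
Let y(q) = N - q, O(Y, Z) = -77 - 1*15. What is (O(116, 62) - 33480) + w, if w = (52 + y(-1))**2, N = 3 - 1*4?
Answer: -30868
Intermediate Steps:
O(Y, Z) = -92 (O(Y, Z) = -77 - 15 = -92)
N = -1 (N = 3 - 4 = -1)
y(q) = -1 - q
w = 2704 (w = (52 + (-1 - 1*(-1)))**2 = (52 + (-1 + 1))**2 = (52 + 0)**2 = 52**2 = 2704)
(O(116, 62) - 33480) + w = (-92 - 33480) + 2704 = -33572 + 2704 = -30868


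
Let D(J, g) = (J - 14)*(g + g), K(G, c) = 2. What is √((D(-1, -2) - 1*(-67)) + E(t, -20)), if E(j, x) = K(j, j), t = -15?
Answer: √129 ≈ 11.358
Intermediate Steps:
D(J, g) = 2*g*(-14 + J) (D(J, g) = (-14 + J)*(2*g) = 2*g*(-14 + J))
E(j, x) = 2
√((D(-1, -2) - 1*(-67)) + E(t, -20)) = √((2*(-2)*(-14 - 1) - 1*(-67)) + 2) = √((2*(-2)*(-15) + 67) + 2) = √((60 + 67) + 2) = √(127 + 2) = √129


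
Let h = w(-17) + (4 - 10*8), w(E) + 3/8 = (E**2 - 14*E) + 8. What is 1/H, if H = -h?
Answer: -8/3669 ≈ -0.0021804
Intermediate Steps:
w(E) = 61/8 + E**2 - 14*E (w(E) = -3/8 + ((E**2 - 14*E) + 8) = -3/8 + (8 + E**2 - 14*E) = 61/8 + E**2 - 14*E)
h = 3669/8 (h = (61/8 + (-17)**2 - 14*(-17)) + (4 - 10*8) = (61/8 + 289 + 238) + (4 - 80) = 4277/8 - 76 = 3669/8 ≈ 458.63)
H = -3669/8 (H = -1*3669/8 = -3669/8 ≈ -458.63)
1/H = 1/(-3669/8) = -8/3669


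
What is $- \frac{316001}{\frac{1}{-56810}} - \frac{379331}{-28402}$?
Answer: $\frac{509873181816951}{28402} \approx 1.7952 \cdot 10^{10}$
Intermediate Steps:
$- \frac{316001}{\frac{1}{-56810}} - \frac{379331}{-28402} = - \frac{316001}{- \frac{1}{56810}} - - \frac{379331}{28402} = \left(-316001\right) \left(-56810\right) + \frac{379331}{28402} = 17952016810 + \frac{379331}{28402} = \frac{509873181816951}{28402}$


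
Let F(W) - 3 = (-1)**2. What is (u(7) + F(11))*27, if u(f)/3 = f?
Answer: 675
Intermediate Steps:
F(W) = 4 (F(W) = 3 + (-1)**2 = 3 + 1 = 4)
u(f) = 3*f
(u(7) + F(11))*27 = (3*7 + 4)*27 = (21 + 4)*27 = 25*27 = 675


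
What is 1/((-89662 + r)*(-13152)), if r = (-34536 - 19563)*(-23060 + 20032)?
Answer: -1/2153273190720 ≈ -4.6441e-13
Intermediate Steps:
r = 163811772 (r = -54099*(-3028) = 163811772)
1/((-89662 + r)*(-13152)) = 1/((-89662 + 163811772)*(-13152)) = -1/13152/163722110 = (1/163722110)*(-1/13152) = -1/2153273190720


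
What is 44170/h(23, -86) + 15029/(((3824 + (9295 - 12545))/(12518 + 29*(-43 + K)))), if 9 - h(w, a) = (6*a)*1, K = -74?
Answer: 293974109/1230 ≈ 2.3900e+5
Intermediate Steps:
h(w, a) = 9 - 6*a
44170/h(23, -86) + 15029/(((3824 + (9295 - 12545))/(12518 + 29*(-43 + K)))) = 44170/(9 - 6*(-86)) + 15029/(((3824 + (9295 - 12545))/(12518 + 29*(-43 - 74)))) = 44170/(9 + 516) + 15029/(((3824 - 3250)/(12518 + 29*(-117)))) = 44170/525 + 15029/((574/(12518 - 3393))) = 44170*(1/525) + 15029/((574/9125)) = 1262/15 + 15029/((574*(1/9125))) = 1262/15 + 15029/(574/9125) = 1262/15 + 15029*(9125/574) = 1262/15 + 19591375/82 = 293974109/1230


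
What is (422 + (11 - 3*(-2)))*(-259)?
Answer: -113701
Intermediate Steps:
(422 + (11 - 3*(-2)))*(-259) = (422 + (11 + 6))*(-259) = (422 + 17)*(-259) = 439*(-259) = -113701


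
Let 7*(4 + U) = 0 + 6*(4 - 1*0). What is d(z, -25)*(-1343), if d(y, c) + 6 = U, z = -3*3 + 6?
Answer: 61778/7 ≈ 8825.4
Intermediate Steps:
z = -3 (z = -9 + 6 = -3)
U = -4/7 (U = -4 + (0 + 6*(4 - 1*0))/7 = -4 + (0 + 6*(4 + 0))/7 = -4 + (0 + 6*4)/7 = -4 + (0 + 24)/7 = -4 + (⅐)*24 = -4 + 24/7 = -4/7 ≈ -0.57143)
d(y, c) = -46/7 (d(y, c) = -6 - 4/7 = -46/7)
d(z, -25)*(-1343) = -46/7*(-1343) = 61778/7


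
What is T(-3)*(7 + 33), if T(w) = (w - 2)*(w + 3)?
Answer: 0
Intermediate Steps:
T(w) = (-2 + w)*(3 + w)
T(-3)*(7 + 33) = (-6 - 3 + (-3)**2)*(7 + 33) = (-6 - 3 + 9)*40 = 0*40 = 0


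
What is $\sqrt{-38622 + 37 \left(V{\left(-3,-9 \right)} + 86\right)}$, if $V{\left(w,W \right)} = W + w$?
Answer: $2 i \sqrt{8971} \approx 189.43 i$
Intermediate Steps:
$\sqrt{-38622 + 37 \left(V{\left(-3,-9 \right)} + 86\right)} = \sqrt{-38622 + 37 \left(\left(-9 - 3\right) + 86\right)} = \sqrt{-38622 + 37 \left(-12 + 86\right)} = \sqrt{-38622 + 37 \cdot 74} = \sqrt{-38622 + 2738} = \sqrt{-35884} = 2 i \sqrt{8971}$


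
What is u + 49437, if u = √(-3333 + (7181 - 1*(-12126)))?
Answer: 49437 + 7*√326 ≈ 49563.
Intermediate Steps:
u = 7*√326 (u = √(-3333 + (7181 + 12126)) = √(-3333 + 19307) = √15974 = 7*√326 ≈ 126.39)
u + 49437 = 7*√326 + 49437 = 49437 + 7*√326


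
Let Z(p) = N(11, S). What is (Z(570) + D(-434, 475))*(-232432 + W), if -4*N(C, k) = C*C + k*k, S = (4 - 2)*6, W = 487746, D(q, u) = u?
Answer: 208719195/2 ≈ 1.0436e+8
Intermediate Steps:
S = 12 (S = 2*6 = 12)
N(C, k) = -C²/4 - k²/4 (N(C, k) = -(C*C + k*k)/4 = -(C² + k²)/4 = -C²/4 - k²/4)
Z(p) = -265/4 (Z(p) = -¼*11² - ¼*12² = -¼*121 - ¼*144 = -121/4 - 36 = -265/4)
(Z(570) + D(-434, 475))*(-232432 + W) = (-265/4 + 475)*(-232432 + 487746) = (1635/4)*255314 = 208719195/2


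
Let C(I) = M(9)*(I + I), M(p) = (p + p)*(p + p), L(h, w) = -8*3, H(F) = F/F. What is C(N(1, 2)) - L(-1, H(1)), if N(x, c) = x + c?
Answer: 1968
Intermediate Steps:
H(F) = 1
L(h, w) = -24
N(x, c) = c + x
M(p) = 4*p² (M(p) = (2*p)*(2*p) = 4*p²)
C(I) = 648*I (C(I) = (4*9²)*(I + I) = (4*81)*(2*I) = 324*(2*I) = 648*I)
C(N(1, 2)) - L(-1, H(1)) = 648*(2 + 1) - 1*(-24) = 648*3 + 24 = 1944 + 24 = 1968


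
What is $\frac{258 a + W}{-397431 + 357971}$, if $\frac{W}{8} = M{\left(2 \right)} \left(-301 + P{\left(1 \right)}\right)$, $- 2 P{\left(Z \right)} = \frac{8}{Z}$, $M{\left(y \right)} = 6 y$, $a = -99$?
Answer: $\frac{27411}{19730} \approx 1.3893$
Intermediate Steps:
$P{\left(Z \right)} = - \frac{4}{Z}$ ($P{\left(Z \right)} = - \frac{8 \frac{1}{Z}}{2} = - \frac{4}{Z}$)
$W = -29280$ ($W = 8 \cdot 6 \cdot 2 \left(-301 - \frac{4}{1}\right) = 8 \cdot 12 \left(-301 - 4\right) = 8 \cdot 12 \left(-305\right) = 8 \left(-3660\right) = -29280$)
$\frac{258 a + W}{-397431 + 357971} = \frac{258 \left(-99\right) - 29280}{-397431 + 357971} = \frac{-25542 - 29280}{-39460} = \left(-54822\right) \left(- \frac{1}{39460}\right) = \frac{27411}{19730}$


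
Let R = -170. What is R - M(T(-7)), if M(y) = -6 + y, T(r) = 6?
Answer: -170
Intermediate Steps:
R - M(T(-7)) = -170 - (-6 + 6) = -170 - 1*0 = -170 + 0 = -170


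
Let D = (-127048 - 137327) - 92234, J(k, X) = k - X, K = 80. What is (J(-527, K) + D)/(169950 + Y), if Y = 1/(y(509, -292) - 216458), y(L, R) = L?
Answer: -77140437984/36700532549 ≈ -2.1019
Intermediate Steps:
Y = -1/215949 (Y = 1/(509 - 216458) = 1/(-215949) = -1/215949 ≈ -4.6307e-6)
D = -356609 (D = -264375 - 92234 = -356609)
(J(-527, K) + D)/(169950 + Y) = ((-527 - 1*80) - 356609)/(169950 - 1/215949) = ((-527 - 80) - 356609)/(36700532549/215949) = (-607 - 356609)*(215949/36700532549) = -357216*215949/36700532549 = -77140437984/36700532549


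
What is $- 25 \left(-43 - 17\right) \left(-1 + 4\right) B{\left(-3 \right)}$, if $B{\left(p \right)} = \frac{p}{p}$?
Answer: $4500$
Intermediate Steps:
$B{\left(p \right)} = 1$
$- 25 \left(-43 - 17\right) \left(-1 + 4\right) B{\left(-3 \right)} = - 25 \left(-43 - 17\right) \left(-1 + 4\right) 1 = - 25 \left(\left(-60\right) 3\right) 1 = \left(-25\right) \left(-180\right) 1 = 4500 \cdot 1 = 4500$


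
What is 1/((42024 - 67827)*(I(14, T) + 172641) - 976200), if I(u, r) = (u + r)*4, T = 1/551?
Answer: -551/2455849470153 ≈ -2.2436e-10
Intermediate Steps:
T = 1/551 ≈ 0.0018149
I(u, r) = 4*r + 4*u (I(u, r) = (r + u)*4 = 4*r + 4*u)
1/((42024 - 67827)*(I(14, T) + 172641) - 976200) = 1/((42024 - 67827)*((4*(1/551) + 4*14) + 172641) - 976200) = 1/(-25803*((4/551 + 56) + 172641) - 976200) = 1/(-25803*(30860/551 + 172641) - 976200) = 1/(-25803*95156051/551 - 976200) = 1/(-2455311583953/551 - 976200) = 1/(-2455849470153/551) = -551/2455849470153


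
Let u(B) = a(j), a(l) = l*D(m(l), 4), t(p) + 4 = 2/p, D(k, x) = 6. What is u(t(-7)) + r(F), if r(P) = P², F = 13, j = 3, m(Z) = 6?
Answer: 187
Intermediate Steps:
t(p) = -4 + 2/p
a(l) = 6*l (a(l) = l*6 = 6*l)
u(B) = 18 (u(B) = 6*3 = 18)
u(t(-7)) + r(F) = 18 + 13² = 18 + 169 = 187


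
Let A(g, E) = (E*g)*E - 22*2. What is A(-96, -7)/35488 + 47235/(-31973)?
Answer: -457020871/283664456 ≈ -1.6111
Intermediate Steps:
A(g, E) = -44 + g*E² (A(g, E) = g*E² - 44 = -44 + g*E²)
A(-96, -7)/35488 + 47235/(-31973) = (-44 - 96*(-7)²)/35488 + 47235/(-31973) = (-44 - 96*49)*(1/35488) + 47235*(-1/31973) = (-44 - 4704)*(1/35488) - 47235/31973 = -4748*1/35488 - 47235/31973 = -1187/8872 - 47235/31973 = -457020871/283664456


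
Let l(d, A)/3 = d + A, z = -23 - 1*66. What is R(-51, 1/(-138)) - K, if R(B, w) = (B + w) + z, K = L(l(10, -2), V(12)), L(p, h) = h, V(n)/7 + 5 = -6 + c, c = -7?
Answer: -1933/138 ≈ -14.007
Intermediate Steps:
V(n) = -126 (V(n) = -35 + 7*(-6 - 7) = -35 + 7*(-13) = -35 - 91 = -126)
z = -89 (z = -23 - 66 = -89)
l(d, A) = 3*A + 3*d (l(d, A) = 3*(d + A) = 3*(A + d) = 3*A + 3*d)
K = -126
R(B, w) = -89 + B + w (R(B, w) = (B + w) - 89 = -89 + B + w)
R(-51, 1/(-138)) - K = (-89 - 51 + 1/(-138)) - 1*(-126) = (-89 - 51 - 1/138) + 126 = -19321/138 + 126 = -1933/138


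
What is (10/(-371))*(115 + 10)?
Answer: -1250/371 ≈ -3.3693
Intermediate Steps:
(10/(-371))*(115 + 10) = (10*(-1/371))*125 = -10/371*125 = -1250/371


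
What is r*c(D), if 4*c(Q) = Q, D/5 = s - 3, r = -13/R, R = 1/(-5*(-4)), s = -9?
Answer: 3900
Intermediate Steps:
R = 1/20 ≈ 0.050000
r = -260 (r = -13/1/20 = -13*20 = -260)
D = -60 (D = 5*(-9 - 3) = 5*(-12) = -60)
c(Q) = Q/4
r*c(D) = -65*(-60) = -260*(-15) = 3900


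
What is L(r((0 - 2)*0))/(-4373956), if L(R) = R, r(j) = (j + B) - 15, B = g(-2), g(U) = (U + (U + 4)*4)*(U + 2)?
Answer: 15/4373956 ≈ 3.4294e-6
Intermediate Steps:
g(U) = (2 + U)*(16 + 5*U) (g(U) = (U + (4 + U)*4)*(2 + U) = (U + (16 + 4*U))*(2 + U) = (16 + 5*U)*(2 + U) = (2 + U)*(16 + 5*U))
B = 0 (B = 32 + 5*(-2)² + 26*(-2) = 32 + 5*4 - 52 = 32 + 20 - 52 = 0)
r(j) = -15 + j (r(j) = (j + 0) - 15 = j - 15 = -15 + j)
L(r((0 - 2)*0))/(-4373956) = (-15 + (0 - 2)*0)/(-4373956) = (-15 - 2*0)*(-1/4373956) = (-15 + 0)*(-1/4373956) = -15*(-1/4373956) = 15/4373956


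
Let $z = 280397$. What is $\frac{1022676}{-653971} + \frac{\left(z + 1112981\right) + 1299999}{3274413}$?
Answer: $- \frac{1587273139121}{2141371144023} \approx -0.74124$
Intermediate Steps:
$\frac{1022676}{-653971} + \frac{\left(z + 1112981\right) + 1299999}{3274413} = \frac{1022676}{-653971} + \frac{\left(280397 + 1112981\right) + 1299999}{3274413} = 1022676 \left(- \frac{1}{653971}\right) + \left(1393378 + 1299999\right) \frac{1}{3274413} = - \frac{1022676}{653971} + 2693377 \cdot \frac{1}{3274413} = - \frac{1022676}{653971} + \frac{2693377}{3274413} = - \frac{1587273139121}{2141371144023}$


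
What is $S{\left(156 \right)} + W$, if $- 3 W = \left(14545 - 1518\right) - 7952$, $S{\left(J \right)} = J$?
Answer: $- \frac{4607}{3} \approx -1535.7$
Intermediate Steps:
$W = - \frac{5075}{3}$ ($W = - \frac{\left(14545 - 1518\right) - 7952}{3} = - \frac{13027 - 7952}{3} = \left(- \frac{1}{3}\right) 5075 = - \frac{5075}{3} \approx -1691.7$)
$S{\left(156 \right)} + W = 156 - \frac{5075}{3} = - \frac{4607}{3}$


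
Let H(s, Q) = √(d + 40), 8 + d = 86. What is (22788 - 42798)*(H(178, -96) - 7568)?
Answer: 151435680 - 20010*√118 ≈ 1.5122e+8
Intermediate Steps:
d = 78 (d = -8 + 86 = 78)
H(s, Q) = √118 (H(s, Q) = √(78 + 40) = √118)
(22788 - 42798)*(H(178, -96) - 7568) = (22788 - 42798)*(√118 - 7568) = -20010*(-7568 + √118) = 151435680 - 20010*√118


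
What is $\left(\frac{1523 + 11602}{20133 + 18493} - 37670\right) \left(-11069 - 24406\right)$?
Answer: $\frac{7373875537875}{5518} \approx 1.3363 \cdot 10^{9}$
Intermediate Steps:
$\left(\frac{1523 + 11602}{20133 + 18493} - 37670\right) \left(-11069 - 24406\right) = \left(\frac{13125}{38626} - 37670\right) \left(-35475\right) = \left(13125 \cdot \frac{1}{38626} - 37670\right) \left(-35475\right) = \left(\frac{1875}{5518} - 37670\right) \left(-35475\right) = \left(- \frac{207861185}{5518}\right) \left(-35475\right) = \frac{7373875537875}{5518}$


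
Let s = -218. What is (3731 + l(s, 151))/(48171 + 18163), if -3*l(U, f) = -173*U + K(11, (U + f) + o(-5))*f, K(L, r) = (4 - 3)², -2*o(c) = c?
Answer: -13336/99501 ≈ -0.13403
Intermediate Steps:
o(c) = -c/2
K(L, r) = 1 (K(L, r) = 1² = 1)
l(U, f) = -f/3 + 173*U/3 (l(U, f) = -(-173*U + 1*f)/3 = -(-173*U + f)/3 = -(f - 173*U)/3 = -f/3 + 173*U/3)
(3731 + l(s, 151))/(48171 + 18163) = (3731 + (-⅓*151 + (173/3)*(-218)))/(48171 + 18163) = (3731 + (-151/3 - 37714/3))/66334 = (3731 - 37865/3)*(1/66334) = -26672/3*1/66334 = -13336/99501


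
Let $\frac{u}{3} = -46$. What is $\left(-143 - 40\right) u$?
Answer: $25254$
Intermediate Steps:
$u = -138$ ($u = 3 \left(-46\right) = -138$)
$\left(-143 - 40\right) u = \left(-143 - 40\right) \left(-138\right) = \left(-183\right) \left(-138\right) = 25254$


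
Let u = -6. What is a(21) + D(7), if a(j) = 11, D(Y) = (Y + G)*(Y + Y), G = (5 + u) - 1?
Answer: 81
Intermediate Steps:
G = -2 (G = (5 - 6) - 1 = -1 - 1 = -2)
D(Y) = 2*Y*(-2 + Y) (D(Y) = (Y - 2)*(Y + Y) = (-2 + Y)*(2*Y) = 2*Y*(-2 + Y))
a(21) + D(7) = 11 + 2*7*(-2 + 7) = 11 + 2*7*5 = 11 + 70 = 81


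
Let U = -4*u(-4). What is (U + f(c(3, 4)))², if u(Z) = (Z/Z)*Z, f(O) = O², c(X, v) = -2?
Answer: 400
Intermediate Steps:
u(Z) = Z (u(Z) = 1*Z = Z)
U = 16 (U = -4*(-4) = 16)
(U + f(c(3, 4)))² = (16 + (-2)²)² = (16 + 4)² = 20² = 400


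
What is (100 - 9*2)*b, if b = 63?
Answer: 5166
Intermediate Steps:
(100 - 9*2)*b = (100 - 9*2)*63 = (100 - 18)*63 = 82*63 = 5166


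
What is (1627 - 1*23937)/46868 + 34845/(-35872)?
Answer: -608354945/420312224 ≈ -1.4474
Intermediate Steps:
(1627 - 1*23937)/46868 + 34845/(-35872) = (1627 - 23937)*(1/46868) + 34845*(-1/35872) = -22310*1/46868 - 34845/35872 = -11155/23434 - 34845/35872 = -608354945/420312224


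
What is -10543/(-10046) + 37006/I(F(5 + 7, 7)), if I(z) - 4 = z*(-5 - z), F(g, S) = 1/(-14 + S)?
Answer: 9109388207/1155290 ≈ 7884.9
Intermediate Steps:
I(z) = 4 + z*(-5 - z)
-10543/(-10046) + 37006/I(F(5 + 7, 7)) = -10543/(-10046) + 37006/(4 - (1/(-14 + 7))**2 - 5/(-14 + 7)) = -10543*(-1/10046) + 37006/(4 - (1/(-7))**2 - 5/(-7)) = 10543/10046 + 37006/(4 - (-1/7)**2 - 5*(-1/7)) = 10543/10046 + 37006/(4 - 1*1/49 + 5/7) = 10543/10046 + 37006/(4 - 1/49 + 5/7) = 10543/10046 + 37006/(230/49) = 10543/10046 + 37006*(49/230) = 10543/10046 + 906647/115 = 9109388207/1155290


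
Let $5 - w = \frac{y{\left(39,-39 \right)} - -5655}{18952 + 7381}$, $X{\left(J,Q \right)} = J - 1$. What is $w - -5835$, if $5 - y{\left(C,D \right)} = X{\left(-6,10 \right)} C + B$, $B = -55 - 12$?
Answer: $\frac{153778720}{26333} \approx 5839.8$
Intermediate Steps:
$B = -67$
$X{\left(J,Q \right)} = -1 + J$
$y{\left(C,D \right)} = 72 + 7 C$ ($y{\left(C,D \right)} = 5 - \left(\left(-1 - 6\right) C - 67\right) = 5 - \left(- 7 C - 67\right) = 5 - \left(-67 - 7 C\right) = 5 + \left(67 + 7 C\right) = 72 + 7 C$)
$w = \frac{125665}{26333}$ ($w = 5 - \frac{\left(72 + 7 \cdot 39\right) - -5655}{18952 + 7381} = 5 - \frac{\left(72 + 273\right) + 5655}{26333} = 5 - \left(345 + 5655\right) \frac{1}{26333} = 5 - 6000 \cdot \frac{1}{26333} = 5 - \frac{6000}{26333} = \frac{125665}{26333} \approx 4.7721$)
$w - -5835 = \frac{125665}{26333} - -5835 = \frac{125665}{26333} + \left(-2402 + 8237\right) = \frac{125665}{26333} + 5835 = \frac{153778720}{26333}$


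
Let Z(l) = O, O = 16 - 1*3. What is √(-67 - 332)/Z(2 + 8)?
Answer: I*√399/13 ≈ 1.5365*I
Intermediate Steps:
O = 13 (O = 16 - 3 = 13)
Z(l) = 13
√(-67 - 332)/Z(2 + 8) = √(-67 - 332)/13 = √(-399)*(1/13) = (I*√399)*(1/13) = I*√399/13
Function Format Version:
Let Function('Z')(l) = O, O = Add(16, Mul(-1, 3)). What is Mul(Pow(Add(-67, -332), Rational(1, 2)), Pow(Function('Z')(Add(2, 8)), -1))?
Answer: Mul(Rational(1, 13), I, Pow(399, Rational(1, 2))) ≈ Mul(1.5365, I)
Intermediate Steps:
O = 13 (O = Add(16, -3) = 13)
Function('Z')(l) = 13
Mul(Pow(Add(-67, -332), Rational(1, 2)), Pow(Function('Z')(Add(2, 8)), -1)) = Mul(Pow(Add(-67, -332), Rational(1, 2)), Pow(13, -1)) = Mul(Pow(-399, Rational(1, 2)), Rational(1, 13)) = Mul(Mul(I, Pow(399, Rational(1, 2))), Rational(1, 13)) = Mul(Rational(1, 13), I, Pow(399, Rational(1, 2)))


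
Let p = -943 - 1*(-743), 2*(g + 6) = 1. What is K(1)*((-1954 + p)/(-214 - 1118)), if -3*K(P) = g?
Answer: 3949/1332 ≈ 2.9647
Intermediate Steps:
g = -11/2 (g = -6 + (½)*1 = -6 + ½ = -11/2 ≈ -5.5000)
p = -200 (p = -943 + 743 = -200)
K(P) = 11/6 (K(P) = -⅓*(-11/2) = 11/6)
K(1)*((-1954 + p)/(-214 - 1118)) = 11*((-1954 - 200)/(-214 - 1118))/6 = 11*(-2154/(-1332))/6 = 11*(-2154*(-1/1332))/6 = (11/6)*(359/222) = 3949/1332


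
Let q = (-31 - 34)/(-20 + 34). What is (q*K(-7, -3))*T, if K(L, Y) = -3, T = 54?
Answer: 5265/7 ≈ 752.14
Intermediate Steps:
q = -65/14 ≈ -4.6429
(q*K(-7, -3))*T = -65/14*(-3)*54 = (195/14)*54 = 5265/7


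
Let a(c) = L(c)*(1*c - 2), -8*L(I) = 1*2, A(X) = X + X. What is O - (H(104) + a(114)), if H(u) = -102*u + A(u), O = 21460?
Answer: 31888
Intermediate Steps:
A(X) = 2*X
L(I) = -¼ (L(I) = -2/8 = -⅛*2 = -¼)
H(u) = -100*u (H(u) = -102*u + 2*u = -100*u)
a(c) = ½ - c/4 (a(c) = -(1*c - 2)/4 = -(c - 2)/4 = -(-2 + c)/4 = ½ - c/4)
O - (H(104) + a(114)) = 21460 - (-100*104 + (½ - ¼*114)) = 21460 - (-10400 + (½ - 57/2)) = 21460 - (-10400 - 28) = 21460 - 1*(-10428) = 21460 + 10428 = 31888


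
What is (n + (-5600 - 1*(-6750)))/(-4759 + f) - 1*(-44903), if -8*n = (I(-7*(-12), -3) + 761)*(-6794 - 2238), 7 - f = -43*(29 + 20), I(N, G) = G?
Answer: 117911503/2645 ≈ 44579.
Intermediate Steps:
f = 2114 (f = 7 - (-43)*(29 + 20) = 7 - (-43)*49 = 7 - 1*(-2107) = 7 + 2107 = 2114)
n = 855782 (n = -(-3 + 761)*(-6794 - 2238)/8 = -379*(-9032)/4 = -⅛*(-6846256) = 855782)
(n + (-5600 - 1*(-6750)))/(-4759 + f) - 1*(-44903) = (855782 + (-5600 - 1*(-6750)))/(-4759 + 2114) - 1*(-44903) = (855782 + (-5600 + 6750))/(-2645) + 44903 = (855782 + 1150)*(-1/2645) + 44903 = 856932*(-1/2645) + 44903 = -856932/2645 + 44903 = 117911503/2645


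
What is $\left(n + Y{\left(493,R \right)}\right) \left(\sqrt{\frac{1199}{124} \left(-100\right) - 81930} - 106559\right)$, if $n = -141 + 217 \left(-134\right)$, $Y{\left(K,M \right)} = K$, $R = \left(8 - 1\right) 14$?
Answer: $3061013834 - \frac{201082 i \sqrt{1625795}}{31} \approx 3.061 \cdot 10^{9} - 8.2707 \cdot 10^{6} i$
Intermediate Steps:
$R = 98$ ($R = 7 \cdot 14 = 98$)
$n = -29219$ ($n = -141 - 29078 = -29219$)
$\left(n + Y{\left(493,R \right)}\right) \left(\sqrt{\frac{1199}{124} \left(-100\right) - 81930} - 106559\right) = \left(-29219 + 493\right) \left(\sqrt{\frac{1199}{124} \left(-100\right) - 81930} - 106559\right) = - 28726 \left(\sqrt{1199 \cdot \frac{1}{124} \left(-100\right) - 81930} - 106559\right) = - 28726 \left(\sqrt{\frac{1199}{124} \left(-100\right) - 81930} - 106559\right) = - 28726 \left(\sqrt{- \frac{29975}{31} - 81930} - 106559\right) = - 28726 \left(\sqrt{- \frac{2569805}{31}} - 106559\right) = - 28726 \left(\frac{7 i \sqrt{1625795}}{31} - 106559\right) = - 28726 \left(-106559 + \frac{7 i \sqrt{1625795}}{31}\right) = 3061013834 - \frac{201082 i \sqrt{1625795}}{31}$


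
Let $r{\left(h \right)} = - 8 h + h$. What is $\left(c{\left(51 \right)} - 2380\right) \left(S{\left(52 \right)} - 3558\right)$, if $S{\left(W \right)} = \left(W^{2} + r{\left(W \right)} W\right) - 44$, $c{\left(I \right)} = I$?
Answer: $46174754$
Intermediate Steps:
$r{\left(h \right)} = - 7 h$
$S{\left(W \right)} = -44 - 6 W^{2}$ ($S{\left(W \right)} = \left(W^{2} + - 7 W W\right) - 44 = \left(W^{2} - 7 W^{2}\right) - 44 = - 6 W^{2} - 44 = -44 - 6 W^{2}$)
$\left(c{\left(51 \right)} - 2380\right) \left(S{\left(52 \right)} - 3558\right) = \left(51 - 2380\right) \left(\left(-44 - 6 \cdot 52^{2}\right) - 3558\right) = \left(51 - 2380\right) \left(\left(-44 - 16224\right) - 3558\right) = - 2329 \left(\left(-44 - 16224\right) - 3558\right) = - 2329 \left(-16268 - 3558\right) = \left(-2329\right) \left(-19826\right) = 46174754$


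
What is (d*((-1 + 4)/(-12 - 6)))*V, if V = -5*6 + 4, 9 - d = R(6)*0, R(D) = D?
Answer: 39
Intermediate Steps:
d = 9 (d = 9 - 6*0 = 9 - 1*0 = 9 + 0 = 9)
V = -26 (V = -30 + 4 = -26)
(d*((-1 + 4)/(-12 - 6)))*V = (9*((-1 + 4)/(-12 - 6)))*(-26) = (9*(3/(-18)))*(-26) = (9*(3*(-1/18)))*(-26) = (9*(-1/6))*(-26) = -3/2*(-26) = 39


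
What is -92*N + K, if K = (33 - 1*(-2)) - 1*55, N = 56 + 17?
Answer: -6736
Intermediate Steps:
N = 73
K = -20 (K = (33 + 2) - 55 = 35 - 55 = -20)
-92*N + K = -92*73 - 20 = -6716 - 20 = -6736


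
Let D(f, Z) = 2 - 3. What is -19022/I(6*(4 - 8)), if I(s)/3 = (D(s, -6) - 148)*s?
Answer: -9511/5364 ≈ -1.7731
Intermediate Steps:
D(f, Z) = -1
I(s) = -447*s (I(s) = 3*((-1 - 148)*s) = 3*(-149*s) = -447*s)
-19022/I(6*(4 - 8)) = -19022*(-1/(2682*(4 - 8))) = -19022/((-2682*(-4))) = -19022/((-447*(-24))) = -19022/10728 = -19022*1/10728 = -9511/5364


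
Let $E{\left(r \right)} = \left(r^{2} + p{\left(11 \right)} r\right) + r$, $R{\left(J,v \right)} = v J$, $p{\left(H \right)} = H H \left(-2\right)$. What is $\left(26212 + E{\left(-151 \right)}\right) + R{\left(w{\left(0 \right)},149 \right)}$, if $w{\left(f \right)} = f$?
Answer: $85404$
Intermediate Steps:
$p{\left(H \right)} = - 2 H^{2}$ ($p{\left(H \right)} = H^{2} \left(-2\right) = - 2 H^{2}$)
$R{\left(J,v \right)} = J v$
$E{\left(r \right)} = r^{2} - 241 r$ ($E{\left(r \right)} = \left(r^{2} + - 2 \cdot 11^{2} r\right) + r = \left(r^{2} + \left(-2\right) 121 r\right) + r = \left(r^{2} - 242 r\right) + r = r^{2} - 241 r$)
$\left(26212 + E{\left(-151 \right)}\right) + R{\left(w{\left(0 \right)},149 \right)} = \left(26212 - 151 \left(-241 - 151\right)\right) + 0 \cdot 149 = \left(26212 - -59192\right) + 0 = \left(26212 + 59192\right) + 0 = 85404 + 0 = 85404$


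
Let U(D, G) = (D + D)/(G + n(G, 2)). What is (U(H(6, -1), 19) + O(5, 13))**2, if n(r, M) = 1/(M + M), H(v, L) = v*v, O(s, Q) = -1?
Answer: 44521/5929 ≈ 7.5090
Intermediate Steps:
H(v, L) = v**2
n(r, M) = 1/(2*M)
U(D, G) = 2*D/(1/4 + G) (U(D, G) = (D + D)/(G + (1/2)/2) = (2*D)/(G + (1/2)*(1/2)) = (2*D)/(G + 1/4) = (2*D)/(1/4 + G) = 2*D/(1/4 + G))
(U(H(6, -1), 19) + O(5, 13))**2 = (8*6**2/(1 + 4*19) - 1)**2 = (8*36/(1 + 76) - 1)**2 = (8*36/77 - 1)**2 = (8*36*(1/77) - 1)**2 = (288/77 - 1)**2 = (211/77)**2 = 44521/5929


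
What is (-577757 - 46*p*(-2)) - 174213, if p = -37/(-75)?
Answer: -56394346/75 ≈ -7.5193e+5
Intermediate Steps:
p = 37/75 (p = -37*(-1/75) = 37/75 ≈ 0.49333)
(-577757 - 46*p*(-2)) - 174213 = (-577757 - 46*37/75*(-2)) - 174213 = (-577757 - 1702/75*(-2)) - 174213 = (-577757 + 3404/75) - 174213 = -43328371/75 - 174213 = -56394346/75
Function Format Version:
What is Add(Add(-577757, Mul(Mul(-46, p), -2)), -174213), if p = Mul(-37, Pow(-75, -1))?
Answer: Rational(-56394346, 75) ≈ -7.5193e+5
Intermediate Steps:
p = Rational(37, 75) (p = Mul(-37, Rational(-1, 75)) = Rational(37, 75) ≈ 0.49333)
Add(Add(-577757, Mul(Mul(-46, p), -2)), -174213) = Add(Add(-577757, Mul(Mul(-46, Rational(37, 75)), -2)), -174213) = Add(Add(-577757, Mul(Rational(-1702, 75), -2)), -174213) = Add(Add(-577757, Rational(3404, 75)), -174213) = Add(Rational(-43328371, 75), -174213) = Rational(-56394346, 75)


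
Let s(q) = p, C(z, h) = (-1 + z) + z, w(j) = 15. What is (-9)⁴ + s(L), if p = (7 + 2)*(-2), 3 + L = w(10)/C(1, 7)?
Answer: 6543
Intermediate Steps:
C(z, h) = -1 + 2*z
L = 12 (L = -3 + 15/(-1 + 2*1) = -3 + 15/(-1 + 2) = -3 + 15/1 = -3 + 15*1 = -3 + 15 = 12)
p = -18 (p = 9*(-2) = -18)
s(q) = -18
(-9)⁴ + s(L) = (-9)⁴ - 18 = 6561 - 18 = 6543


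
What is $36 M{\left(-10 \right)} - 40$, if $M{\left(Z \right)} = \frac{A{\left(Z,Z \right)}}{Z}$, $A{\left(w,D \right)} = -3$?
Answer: $- \frac{146}{5} \approx -29.2$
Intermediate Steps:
$M{\left(Z \right)} = - \frac{3}{Z}$
$36 M{\left(-10 \right)} - 40 = 36 \left(- \frac{3}{-10}\right) - 40 = 36 \left(\left(-3\right) \left(- \frac{1}{10}\right)\right) - 40 = 36 \cdot \frac{3}{10} - 40 = \frac{54}{5} - 40 = - \frac{146}{5}$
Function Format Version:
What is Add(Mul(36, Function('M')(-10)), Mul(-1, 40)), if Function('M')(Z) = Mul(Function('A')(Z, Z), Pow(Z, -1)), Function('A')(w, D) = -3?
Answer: Rational(-146, 5) ≈ -29.200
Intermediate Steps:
Function('M')(Z) = Mul(-3, Pow(Z, -1))
Add(Mul(36, Function('M')(-10)), Mul(-1, 40)) = Add(Mul(36, Mul(-3, Pow(-10, -1))), Mul(-1, 40)) = Add(Mul(36, Mul(-3, Rational(-1, 10))), -40) = Add(Mul(36, Rational(3, 10)), -40) = Add(Rational(54, 5), -40) = Rational(-146, 5)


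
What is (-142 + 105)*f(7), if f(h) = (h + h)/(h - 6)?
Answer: -518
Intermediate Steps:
f(h) = 2*h/(-6 + h) (f(h) = (2*h)/(-6 + h) = 2*h/(-6 + h))
(-142 + 105)*f(7) = (-142 + 105)*(2*7/(-6 + 7)) = -74*7/1 = -74*7 = -37*14 = -518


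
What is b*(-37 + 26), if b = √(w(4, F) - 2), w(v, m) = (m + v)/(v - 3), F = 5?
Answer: -11*√7 ≈ -29.103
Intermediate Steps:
w(v, m) = (m + v)/(-3 + v)
b = √7 (b = √((5 + 4)/(-3 + 4) - 2) = √(9/1 - 2) = √(1*9 - 2) = √(9 - 2) = √7 ≈ 2.6458)
b*(-37 + 26) = √7*(-37 + 26) = √7*(-11) = -11*√7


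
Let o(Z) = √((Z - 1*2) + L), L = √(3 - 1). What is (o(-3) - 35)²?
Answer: (35 - I*√(5 - √2))² ≈ 1221.4 - 132.55*I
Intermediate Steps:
L = √2 ≈ 1.4142
o(Z) = √(-2 + Z + √2) (o(Z) = √((Z - 1*2) + √2) = √((Z - 2) + √2) = √((-2 + Z) + √2) = √(-2 + Z + √2))
(o(-3) - 35)² = (√(-2 - 3 + √2) - 35)² = (√(-5 + √2) - 35)² = (-35 + √(-5 + √2))²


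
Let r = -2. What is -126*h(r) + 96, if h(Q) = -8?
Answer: 1104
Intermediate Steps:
-126*h(r) + 96 = -126*(-8) + 96 = 1008 + 96 = 1104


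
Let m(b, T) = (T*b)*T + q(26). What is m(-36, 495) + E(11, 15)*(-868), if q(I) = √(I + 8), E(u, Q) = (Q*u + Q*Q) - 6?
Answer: -9154212 + √34 ≈ -9.1542e+6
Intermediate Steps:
E(u, Q) = -6 + Q² + Q*u (E(u, Q) = (Q*u + Q²) - 6 = (Q² + Q*u) - 6 = -6 + Q² + Q*u)
q(I) = √(8 + I)
m(b, T) = √34 + b*T² (m(b, T) = (T*b)*T + √(8 + 26) = b*T² + √34 = √34 + b*T²)
m(-36, 495) + E(11, 15)*(-868) = (√34 - 36*495²) + (-6 + 15² + 15*11)*(-868) = (√34 - 36*245025) + (-6 + 225 + 165)*(-868) = (√34 - 8820900) + 384*(-868) = (-8820900 + √34) - 333312 = -9154212 + √34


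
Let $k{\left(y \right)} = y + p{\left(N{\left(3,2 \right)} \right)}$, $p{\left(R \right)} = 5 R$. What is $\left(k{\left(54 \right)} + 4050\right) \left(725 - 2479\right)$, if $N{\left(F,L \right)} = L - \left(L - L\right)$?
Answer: $-7215956$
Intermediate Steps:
$N{\left(F,L \right)} = L$ ($N{\left(F,L \right)} = L - 0 = L + 0 = L$)
$k{\left(y \right)} = 10 + y$ ($k{\left(y \right)} = y + 5 \cdot 2 = y + 10 = 10 + y$)
$\left(k{\left(54 \right)} + 4050\right) \left(725 - 2479\right) = \left(\left(10 + 54\right) + 4050\right) \left(725 - 2479\right) = \left(64 + 4050\right) \left(-1754\right) = 4114 \left(-1754\right) = -7215956$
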